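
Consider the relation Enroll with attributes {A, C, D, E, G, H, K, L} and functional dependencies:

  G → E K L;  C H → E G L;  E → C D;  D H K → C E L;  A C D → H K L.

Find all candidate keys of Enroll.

Attribute A never appears on the right-hand side of any dependency, so A must belong to every candidate key.
{A}⁺ = {A}, which is not all of the schema, so we must add further attributes.
{A, E}⁺: E→CD adds C, D; ACD→HKL adds H, K, L; CH→EGL adds G → {A, C, D, E, G, H, K, L}. Minimal: {E}⁺ = {C, D, E}; {A}⁺ = {A} — none reach the full schema.
{A, G}⁺: G→EKL adds E, K, L; E→CD adds C, D; ACD→HKL adds H → {A, C, D, E, G, H, K, L}. Minimal: {G}⁺ = {C, D, E, G, K, L}; {A}⁺ = {A} — none reach the full schema.
{A, C, D}⁺: ACD→HKL adds H, K, L; CH→EGL adds E, G → {A, C, D, E, G, H, K, L}. Minimal: {C, D}⁺ = {C, D}; {A, D}⁺ = {A, D}; {A, C}⁺ = {A, C} — none reach the full schema.
{A, C, H}⁺: CH→EGL adds E, G, L; E→CD adds D; ACD→HKL adds K → {A, C, D, E, G, H, K, L}. Minimal: {C, H}⁺ = {C, D, E, G, H, K, L}; {A, H}⁺ = {A, H}; {A, C}⁺ = {A, C} — none reach the full schema.
{A, D, H, K}⁺: DHK→CEL adds C, E, L; CH→EGL adds G → {A, C, D, E, G, H, K, L}. Minimal: {D, H, K}⁺ = {C, D, E, G, H, K, L}; {A, H, K}⁺ = {A, H, K}; {A, D, K}⁺ = {A, D, K}; … — none reach the full schema.
Any other superkey contains one of these as a subset, so there are no further candidate keys.

{A, E}; {A, G}; {A, C, D}; {A, C, H}; {A, D, H, K}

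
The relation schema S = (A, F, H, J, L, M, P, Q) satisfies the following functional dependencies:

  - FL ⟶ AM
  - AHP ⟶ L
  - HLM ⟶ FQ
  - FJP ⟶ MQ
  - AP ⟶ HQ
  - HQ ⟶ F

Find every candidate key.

(A, J, P), (F, J, L, P), (H, J, L, M, P), (H, J, L, P, Q)

Attributes J, P never appear on any right-hand side, so every candidate key must contain {J, P}.
{J, P}⁺ = {J, P}, which is not all of the schema, so we must add further attributes.
{A, J, P}⁺: AP→HQ adds H, Q; HQ→F adds F; AHP→L adds L; FJP→MQ adds M → {A, F, H, J, L, M, P, Q}. Minimal: {J, P}⁺ = {J, P}; {A, P}⁺ = {A, F, H, L, M, P, Q}; {A, J}⁺ = {A, J} — none reach the full schema.
{F, J, L, P}⁺: FL→AM adds A, M; FJP→MQ adds Q; AP→HQ adds H → {A, F, H, J, L, M, P, Q}. Minimal: {J, L, P}⁺ = {J, L, P}; {F, L, P}⁺ = {A, F, H, L, M, P, Q}; {F, J, P}⁺ = {F, J, M, P, Q}; … — none reach the full schema.
{H, J, L, M, P}⁺: HLM→FQ adds F, Q; FL→AM adds A → {A, F, H, J, L, M, P, Q}. Minimal: {J, L, M, P}⁺ = {J, L, M, P}; {H, L, M, P}⁺ = {A, F, H, L, M, P, Q}; {H, J, M, P}⁺ = {H, J, M, P}; … — none reach the full schema.
{H, J, L, P, Q}⁺: HQ→F adds F; FL→AM adds A, M → {A, F, H, J, L, M, P, Q}. Minimal: {J, L, P, Q}⁺ = {J, L, P, Q}; {H, L, P, Q}⁺ = {A, F, H, L, M, P, Q}; {H, J, P, Q}⁺ = {F, H, J, M, P, Q}; … — none reach the full schema.
Any other superkey contains one of these as a subset, so there are no further candidate keys.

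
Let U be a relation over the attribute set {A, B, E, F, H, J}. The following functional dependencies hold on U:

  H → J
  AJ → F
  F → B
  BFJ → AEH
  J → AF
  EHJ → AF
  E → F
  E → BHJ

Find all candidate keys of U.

(E); (H); (J)

{E}⁺: E→F adds F; E→BHJ adds B, H, J; BFJ→AEH adds A → {A, B, E, F, H, J}.
{H}⁺: H→J adds J; J→AF adds A, F; F→B adds B; BFJ→AEH adds E → {A, B, E, F, H, J}.
{J}⁺: J→AF adds A, F; F→B adds B; BFJ→AEH adds E, H → {A, B, E, F, H, J}.
Any other superkey contains one of these as a subset, so there are no further candidate keys.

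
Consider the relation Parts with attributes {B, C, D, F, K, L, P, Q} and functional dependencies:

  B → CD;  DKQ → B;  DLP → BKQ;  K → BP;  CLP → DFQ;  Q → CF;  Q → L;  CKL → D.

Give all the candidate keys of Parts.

{K, L}⁺: K→BP adds B, P; B→CD adds C, D; DLP→BKQ adds Q; CLP→DFQ adds F → {B, C, D, F, K, L, P, Q}. Minimal: {L}⁺ = {L}; {K}⁺ = {B, C, D, K, P} — none reach the full schema.
{K, Q}⁺: K→BP adds B, P; Q→CF adds C, F; Q→L adds L; CKL→D adds D → {B, C, D, F, K, L, P, Q}. Minimal: {Q}⁺ = {C, F, L, Q}; {K}⁺ = {B, C, D, K, P} — none reach the full schema.
{P, Q}⁺: Q→CF adds C, F; Q→L adds L; CLP→DFQ adds D; DLP→BKQ adds B, K → {B, C, D, F, K, L, P, Q}. Minimal: {Q}⁺ = {C, F, L, Q}; {P}⁺ = {P} — none reach the full schema.
{B, L, P}⁺: B→CD adds C, D; DLP→BKQ adds K, Q; CLP→DFQ adds F → {B, C, D, F, K, L, P, Q}. Minimal: {L, P}⁺ = {L, P}; {B, P}⁺ = {B, C, D, P}; {B, L}⁺ = {B, C, D, L} — none reach the full schema.
{C, L, P}⁺: CLP→DFQ adds D, F, Q; DLP→BKQ adds B, K → {B, C, D, F, K, L, P, Q}. Minimal: {L, P}⁺ = {L, P}; {C, P}⁺ = {C, P}; {C, L}⁺ = {C, L} — none reach the full schema.
{D, L, P}⁺: DLP→BKQ adds B, K, Q; Q→CF adds C, F → {B, C, D, F, K, L, P, Q}. Minimal: {L, P}⁺ = {L, P}; {D, P}⁺ = {D, P}; {D, L}⁺ = {D, L} — none reach the full schema.

(K, L), (K, Q), (P, Q), (B, L, P), (C, L, P), (D, L, P)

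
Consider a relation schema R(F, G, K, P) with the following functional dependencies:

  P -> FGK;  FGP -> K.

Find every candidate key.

(P)

Attribute P never appears on the right-hand side of any dependency, so P must belong to every candidate key.
{P}⁺ = {F, G, K, P}, which is all of the schema, so {P} is the only candidate key.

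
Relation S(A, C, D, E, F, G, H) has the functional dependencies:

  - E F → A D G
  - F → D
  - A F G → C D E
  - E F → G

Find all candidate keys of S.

(E, F, H); (A, F, G, H)

Attributes F, H never appear on any right-hand side, so every candidate key must contain {F, H}.
{F, H}⁺ = {D, F, H}, which is not all of the schema, so we must add further attributes.
{E, F, H}⁺: EF→ADG adds A, D, G; AFG→CDE adds C → {A, C, D, E, F, G, H}. Minimal: {F, H}⁺ = {D, F, H}; {E, H}⁺ = {E, H}; {E, F}⁺ = {A, C, D, E, F, G} — none reach the full schema.
{A, F, G, H}⁺: F→D adds D; AFG→CDE adds C, E → {A, C, D, E, F, G, H}. Minimal: {F, G, H}⁺ = {D, F, G, H}; {A, G, H}⁺ = {A, G, H}; {A, F, H}⁺ = {A, D, F, H}; … — none reach the full schema.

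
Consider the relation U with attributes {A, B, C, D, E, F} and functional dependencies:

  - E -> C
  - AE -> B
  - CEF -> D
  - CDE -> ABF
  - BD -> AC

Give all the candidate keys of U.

{D, E}, {E, F}

Attribute E never appears on the right-hand side of any dependency, so E must belong to every candidate key.
{E}⁺ = {C, E}, which is not all of the schema, so we must add further attributes.
{D, E}⁺: E→C adds C; CDE→ABF adds A, B, F → {A, B, C, D, E, F}. Minimal: {E}⁺ = {C, E}; {D}⁺ = {D} — none reach the full schema.
{E, F}⁺: E→C adds C; CEF→D adds D; CDE→ABF adds A, B → {A, B, C, D, E, F}. Minimal: {F}⁺ = {F}; {E}⁺ = {C, E} — none reach the full schema.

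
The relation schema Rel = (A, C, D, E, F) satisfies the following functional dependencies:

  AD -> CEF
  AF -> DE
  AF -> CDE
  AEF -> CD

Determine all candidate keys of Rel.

(A, D), (A, F)

Attribute A never appears on the right-hand side of any dependency, so A must belong to every candidate key.
{A}⁺ = {A}, which is not all of the schema, so we must add further attributes.
{A, D}⁺: AD→CEF adds C, E, F → {A, C, D, E, F}. Minimal: {D}⁺ = {D}; {A}⁺ = {A} — none reach the full schema.
{A, F}⁺: AF→DE adds D, E; AF→CDE adds C → {A, C, D, E, F}. Minimal: {F}⁺ = {F}; {A}⁺ = {A} — none reach the full schema.
Any other superkey contains one of these as a subset, so there are no further candidate keys.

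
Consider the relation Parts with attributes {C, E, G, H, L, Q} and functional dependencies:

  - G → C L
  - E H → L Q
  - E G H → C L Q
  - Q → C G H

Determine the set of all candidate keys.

Attribute E never appears on the right-hand side of any dependency, so E must belong to every candidate key.
{E}⁺ = {E}, which is not all of the schema, so we must add further attributes.
{E, H}⁺: EH→LQ adds L, Q; Q→CGH adds C, G → {C, E, G, H, L, Q}.
{E, Q}⁺: Q→CGH adds C, G, H; G→CL adds L → {C, E, G, H, L, Q}.
Any other superkey contains one of these as a subset, so there are no further candidate keys.

{E, H}; {E, Q}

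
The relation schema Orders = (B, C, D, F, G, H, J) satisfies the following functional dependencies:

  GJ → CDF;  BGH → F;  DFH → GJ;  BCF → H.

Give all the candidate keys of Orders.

Attribute B never appears on the right-hand side of any dependency, so B must belong to every candidate key.
{B}⁺ = {B}, which is not all of the schema, so we must add further attributes.
{B, G, J}⁺: GJ→CDF adds C, D, F; BCF→H adds H → {B, C, D, F, G, H, J}. Minimal: {G, J}⁺ = {C, D, F, G, J}; {B, J}⁺ = {B, J}; {B, G}⁺ = {B, G} — none reach the full schema.
{B, C, D, F}⁺: BCF→H adds H; DFH→GJ adds G, J → {B, C, D, F, G, H, J}. Minimal: {C, D, F}⁺ = {C, D, F}; {B, D, F}⁺ = {B, D, F}; {B, C, F}⁺ = {B, C, F, H}; … — none reach the full schema.
{B, D, F, H}⁺: DFH→GJ adds G, J; GJ→CDF adds C → {B, C, D, F, G, H, J}. Minimal: {D, F, H}⁺ = {C, D, F, G, H, J}; {B, F, H}⁺ = {B, F, H}; {B, D, H}⁺ = {B, D, H}; … — none reach the full schema.
{B, D, G, H}⁺: BGH→F adds F; DFH→GJ adds J; GJ→CDF adds C → {B, C, D, F, G, H, J}. Minimal: {D, G, H}⁺ = {D, G, H}; {B, G, H}⁺ = {B, F, G, H}; {B, D, H}⁺ = {B, D, H}; … — none reach the full schema.

{B, G, J}; {B, C, D, F}; {B, D, F, H}; {B, D, G, H}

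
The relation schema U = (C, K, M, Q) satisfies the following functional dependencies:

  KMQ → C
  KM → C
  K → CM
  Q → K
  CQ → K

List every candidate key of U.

Attribute Q never appears on the right-hand side of any dependency, so Q must belong to every candidate key.
{Q}⁺ = {C, K, M, Q}, which is all of the schema, so {Q} is the only candidate key.

Q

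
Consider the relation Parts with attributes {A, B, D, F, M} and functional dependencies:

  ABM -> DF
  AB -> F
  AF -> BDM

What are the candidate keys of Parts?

Attribute A never appears on the right-hand side of any dependency, so A must belong to every candidate key.
{A}⁺ = {A}, which is not all of the schema, so we must add further attributes.
{A, B}⁺: AB→F adds F; AF→BDM adds D, M → {A, B, D, F, M}.
{A, F}⁺: AF→BDM adds B, D, M → {A, B, D, F, M}.

{A, B}, {A, F}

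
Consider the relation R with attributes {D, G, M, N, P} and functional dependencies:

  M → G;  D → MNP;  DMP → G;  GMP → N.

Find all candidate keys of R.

(D)

Attribute D never appears on the right-hand side of any dependency, so D must belong to every candidate key.
{D}⁺ = {D, G, M, N, P}, which is all of the schema, so {D} is the only candidate key.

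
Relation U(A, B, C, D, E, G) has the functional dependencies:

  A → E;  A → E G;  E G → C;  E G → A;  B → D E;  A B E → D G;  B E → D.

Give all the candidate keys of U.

(A, B); (B, G)

Attribute B never appears on the right-hand side of any dependency, so B must belong to every candidate key.
{B}⁺ = {B, D, E}, which is not all of the schema, so we must add further attributes.
{A, B}⁺: A→E adds E; A→EG adds G; EG→C adds C; B→DE adds D → {A, B, C, D, E, G}. Minimal: {B}⁺ = {B, D, E}; {A}⁺ = {A, C, E, G} — none reach the full schema.
{B, G}⁺: B→DE adds D, E; EG→C adds C; EG→A adds A → {A, B, C, D, E, G}. Minimal: {G}⁺ = {G}; {B}⁺ = {B, D, E} — none reach the full schema.
Any other superkey contains one of these as a subset, so there are no further candidate keys.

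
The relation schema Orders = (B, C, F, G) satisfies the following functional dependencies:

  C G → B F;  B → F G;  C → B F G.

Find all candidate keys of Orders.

Attribute C never appears on the right-hand side of any dependency, so C must belong to every candidate key.
{C}⁺ = {B, C, F, G}, which is all of the schema, so {C} is the only candidate key.

(C)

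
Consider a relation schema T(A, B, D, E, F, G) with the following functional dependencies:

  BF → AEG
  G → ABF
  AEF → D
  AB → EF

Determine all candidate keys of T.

{G}; {A, B}; {B, F}

{G}⁺: G→ABF adds A, B, F; AB→EF adds E; AEF→D adds D → {A, B, D, E, F, G}.
{A, B}⁺: AB→EF adds E, F; BF→AEG adds G; AEF→D adds D → {A, B, D, E, F, G}. Minimal: {B}⁺ = {B}; {A}⁺ = {A} — none reach the full schema.
{B, F}⁺: BF→AEG adds A, E, G; AEF→D adds D → {A, B, D, E, F, G}. Minimal: {F}⁺ = {F}; {B}⁺ = {B} — none reach the full schema.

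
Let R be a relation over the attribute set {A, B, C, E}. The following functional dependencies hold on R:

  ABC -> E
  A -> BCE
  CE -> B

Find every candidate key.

A

Attribute A never appears on the right-hand side of any dependency, so A must belong to every candidate key.
{A}⁺ = {A, B, C, E}, which is all of the schema, so {A} is the only candidate key.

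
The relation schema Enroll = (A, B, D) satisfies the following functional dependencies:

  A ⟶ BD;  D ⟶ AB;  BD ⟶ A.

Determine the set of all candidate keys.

{A}⁺: A→BD adds B, D → {A, B, D}.
{D}⁺: D→AB adds A, B → {A, B, D}.

A, D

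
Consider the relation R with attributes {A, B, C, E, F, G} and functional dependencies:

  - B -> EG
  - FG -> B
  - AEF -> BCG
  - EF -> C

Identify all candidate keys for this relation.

{A, B, F}, {A, E, F}, {A, F, G}

{A, B, F}⁺: B→EG adds E, G; AEF→BCG adds C → {A, B, C, E, F, G}. Minimal: {B, F}⁺ = {B, C, E, F, G}; {A, F}⁺ = {A, F}; {A, B}⁺ = {A, B, E, G} — none reach the full schema.
{A, E, F}⁺: AEF→BCG adds B, C, G → {A, B, C, E, F, G}. Minimal: {E, F}⁺ = {C, E, F}; {A, F}⁺ = {A, F}; {A, E}⁺ = {A, E} — none reach the full schema.
{A, F, G}⁺: FG→B adds B; B→EG adds E; AEF→BCG adds C → {A, B, C, E, F, G}. Minimal: {F, G}⁺ = {B, C, E, F, G}; {A, G}⁺ = {A, G}; {A, F}⁺ = {A, F} — none reach the full schema.
Any other superkey contains one of these as a subset, so there are no further candidate keys.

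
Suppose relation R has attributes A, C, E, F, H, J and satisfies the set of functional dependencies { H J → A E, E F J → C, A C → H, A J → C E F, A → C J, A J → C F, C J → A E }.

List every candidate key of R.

{A}⁺: A→CJ adds C, J; AJ→CF adds F; CJ→AE adds E; AC→H adds H → {A, C, E, F, H, J}.
{C, J}⁺: CJ→AE adds A, E; AC→H adds H; AJ→CEF adds F → {A, C, E, F, H, J}.
{H, J}⁺: HJ→AE adds A, E; AJ→CEF adds C, F → {A, C, E, F, H, J}.
{E, F, J}⁺: EFJ→C adds C; CJ→AE adds A; AC→H adds H → {A, C, E, F, H, J}.
Any other superkey contains one of these as a subset, so there are no further candidate keys.

{A}, {C, J}, {H, J}, {E, F, J}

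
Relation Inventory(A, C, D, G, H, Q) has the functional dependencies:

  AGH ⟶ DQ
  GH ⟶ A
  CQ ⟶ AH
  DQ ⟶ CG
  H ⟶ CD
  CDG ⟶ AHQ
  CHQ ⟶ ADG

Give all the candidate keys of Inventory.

{C, Q}; {D, Q}; {G, H}; {H, Q}; {C, D, G}

{C, Q}⁺: CQ→AH adds A, H; H→CD adds D; CHQ→ADG adds G → {A, C, D, G, H, Q}. Minimal: {Q}⁺ = {Q}; {C}⁺ = {C} — none reach the full schema.
{D, Q}⁺: DQ→CG adds C, G; CDG→AHQ adds A, H → {A, C, D, G, H, Q}. Minimal: {Q}⁺ = {Q}; {D}⁺ = {D} — none reach the full schema.
{G, H}⁺: GH→A adds A; H→CD adds C, D; CDG→AHQ adds Q → {A, C, D, G, H, Q}. Minimal: {H}⁺ = {C, D, H}; {G}⁺ = {G} — none reach the full schema.
{H, Q}⁺: H→CD adds C, D; CHQ→ADG adds A, G → {A, C, D, G, H, Q}. Minimal: {Q}⁺ = {Q}; {H}⁺ = {C, D, H} — none reach the full schema.
{C, D, G}⁺: CDG→AHQ adds A, H, Q → {A, C, D, G, H, Q}. Minimal: {D, G}⁺ = {D, G}; {C, G}⁺ = {C, G}; {C, D}⁺ = {C, D} — none reach the full schema.
Any other superkey contains one of these as a subset, so there are no further candidate keys.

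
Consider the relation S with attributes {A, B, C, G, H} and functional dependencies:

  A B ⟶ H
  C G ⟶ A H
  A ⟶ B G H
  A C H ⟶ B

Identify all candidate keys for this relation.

{A, C}⁺: A→BGH adds B, G, H → {A, B, C, G, H}. Minimal: {C}⁺ = {C}; {A}⁺ = {A, B, G, H} — none reach the full schema.
{C, G}⁺: CG→AH adds A, H; A→BGH adds B → {A, B, C, G, H}. Minimal: {G}⁺ = {G}; {C}⁺ = {C} — none reach the full schema.
Any other superkey contains one of these as a subset, so there are no further candidate keys.

{A, C}, {C, G}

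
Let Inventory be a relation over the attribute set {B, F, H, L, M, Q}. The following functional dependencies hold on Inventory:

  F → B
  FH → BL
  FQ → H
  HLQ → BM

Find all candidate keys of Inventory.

Attributes F, Q never appear on any right-hand side, so every candidate key must contain {F, Q}.
{F, Q}⁺ = {B, F, H, L, M, Q}, which is all of the schema, so {F, Q} is the only candidate key.

(F, Q)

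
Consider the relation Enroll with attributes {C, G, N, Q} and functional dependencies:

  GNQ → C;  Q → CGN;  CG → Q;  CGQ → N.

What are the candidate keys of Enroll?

{Q}; {C, G}

{Q}⁺: Q→CGN adds C, G, N → {C, G, N, Q}.
{C, G}⁺: CG→Q adds Q; CGQ→N adds N → {C, G, N, Q}. Minimal: {G}⁺ = {G}; {C}⁺ = {C} — none reach the full schema.
Any other superkey contains one of these as a subset, so there are no further candidate keys.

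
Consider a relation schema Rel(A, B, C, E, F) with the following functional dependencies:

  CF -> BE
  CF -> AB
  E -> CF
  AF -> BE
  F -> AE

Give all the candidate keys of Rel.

{E}, {F}

{E}⁺: E→CF adds C, F; F→AE adds A; CF→BE adds B → {A, B, C, E, F}.
{F}⁺: F→AE adds A, E; E→CF adds C; AF→BE adds B → {A, B, C, E, F}.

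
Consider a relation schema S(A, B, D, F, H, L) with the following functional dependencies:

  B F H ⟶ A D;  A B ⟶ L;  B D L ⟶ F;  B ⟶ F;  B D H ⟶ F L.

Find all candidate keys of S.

Attributes B, H never appear on any right-hand side, so every candidate key must contain {B, H}.
{B, H}⁺ = {A, B, D, F, H, L}, which is all of the schema, so {B, H} is the only candidate key.

(B, H)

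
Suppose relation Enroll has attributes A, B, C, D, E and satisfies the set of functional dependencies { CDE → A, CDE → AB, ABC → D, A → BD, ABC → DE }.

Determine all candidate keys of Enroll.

Attribute C never appears on the right-hand side of any dependency, so C must belong to every candidate key.
{C}⁺ = {C}, which is not all of the schema, so we must add further attributes.
{A, C}⁺: A→BD adds B, D; ABC→DE adds E → {A, B, C, D, E}. Minimal: {C}⁺ = {C}; {A}⁺ = {A, B, D} — none reach the full schema.
{C, D, E}⁺: CDE→A adds A; CDE→AB adds B → {A, B, C, D, E}. Minimal: {D, E}⁺ = {D, E}; {C, E}⁺ = {C, E}; {C, D}⁺ = {C, D} — none reach the full schema.

{A, C}; {C, D, E}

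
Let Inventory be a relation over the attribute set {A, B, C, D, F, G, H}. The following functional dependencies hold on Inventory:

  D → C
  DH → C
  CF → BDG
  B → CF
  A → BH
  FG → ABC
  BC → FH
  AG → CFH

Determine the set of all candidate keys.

{A}, {B}, {C, F}, {D, F}, {F, G}

{A}⁺: A→BH adds B, H; B→CF adds C, F; CF→BDG adds D, G → {A, B, C, D, F, G, H}.
{B}⁺: B→CF adds C, F; BC→FH adds H; CF→BDG adds D, G; FG→ABC adds A → {A, B, C, D, F, G, H}.
{C, F}⁺: CF→BDG adds B, D, G; FG→ABC adds A; BC→FH adds H → {A, B, C, D, F, G, H}. Minimal: {F}⁺ = {F}; {C}⁺ = {C} — none reach the full schema.
{D, F}⁺: D→C adds C; CF→BDG adds B, G; FG→ABC adds A; BC→FH adds H → {A, B, C, D, F, G, H}. Minimal: {F}⁺ = {F}; {D}⁺ = {C, D} — none reach the full schema.
{F, G}⁺: FG→ABC adds A, B, C; BC→FH adds H; CF→BDG adds D → {A, B, C, D, F, G, H}. Minimal: {G}⁺ = {G}; {F}⁺ = {F} — none reach the full schema.
Any other superkey contains one of these as a subset, so there are no further candidate keys.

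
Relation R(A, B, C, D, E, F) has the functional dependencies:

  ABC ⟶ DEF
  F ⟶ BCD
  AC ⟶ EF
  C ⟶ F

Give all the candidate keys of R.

Attribute A never appears on the right-hand side of any dependency, so A must belong to every candidate key.
{A}⁺ = {A}, which is not all of the schema, so we must add further attributes.
{A, C}⁺: AC→EF adds E, F; F→BCD adds B, D → {A, B, C, D, E, F}. Minimal: {C}⁺ = {B, C, D, F}; {A}⁺ = {A} — none reach the full schema.
{A, F}⁺: F→BCD adds B, C, D; AC→EF adds E → {A, B, C, D, E, F}. Minimal: {F}⁺ = {B, C, D, F}; {A}⁺ = {A} — none reach the full schema.

AC; AF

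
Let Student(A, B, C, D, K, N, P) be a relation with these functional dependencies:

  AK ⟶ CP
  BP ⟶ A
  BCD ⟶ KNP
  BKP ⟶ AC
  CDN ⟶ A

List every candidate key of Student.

{B, C, D}⁺: BCD→KNP adds K, N, P; BKP→AC adds A → {A, B, C, D, K, N, P}. Minimal: {C, D}⁺ = {C, D}; {B, D}⁺ = {B, D}; {B, C}⁺ = {B, C} — none reach the full schema.
{A, B, D, K}⁺: AK→CP adds C, P; BCD→KNP adds N → {A, B, C, D, K, N, P}. Minimal: {B, D, K}⁺ = {B, D, K}; {A, D, K}⁺ = {A, C, D, K, P}; {A, B, K}⁺ = {A, B, C, K, P}; … — none reach the full schema.
{B, D, K, P}⁺: BP→A adds A; BKP→AC adds C; BCD→KNP adds N → {A, B, C, D, K, N, P}. Minimal: {D, K, P}⁺ = {D, K, P}; {B, K, P}⁺ = {A, B, C, K, P}; {B, D, P}⁺ = {A, B, D, P}; … — none reach the full schema.

{B, C, D}; {A, B, D, K}; {B, D, K, P}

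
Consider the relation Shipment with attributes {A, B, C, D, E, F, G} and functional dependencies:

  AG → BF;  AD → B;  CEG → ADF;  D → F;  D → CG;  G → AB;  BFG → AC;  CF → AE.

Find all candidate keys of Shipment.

{D}⁺: D→F adds F; D→CG adds C, G; G→AB adds A, B; CF→AE adds E → {A, B, C, D, E, F, G}.
{G}⁺: G→AB adds A, B; AG→BF adds F; BFG→AC adds C; CF→AE adds E; CEG→ADF adds D → {A, B, C, D, E, F, G}.
Any other superkey contains one of these as a subset, so there are no further candidate keys.

(D); (G)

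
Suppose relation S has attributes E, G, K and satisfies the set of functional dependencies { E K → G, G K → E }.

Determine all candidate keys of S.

Attribute K never appears on the right-hand side of any dependency, so K must belong to every candidate key.
{K}⁺ = {K}, which is not all of the schema, so we must add further attributes.
{E, K}⁺: EK→G adds G → {E, G, K}. Minimal: {K}⁺ = {K}; {E}⁺ = {E} — none reach the full schema.
{G, K}⁺: GK→E adds E → {E, G, K}. Minimal: {K}⁺ = {K}; {G}⁺ = {G} — none reach the full schema.
Any other superkey contains one of these as a subset, so there are no further candidate keys.

{E, K}; {G, K}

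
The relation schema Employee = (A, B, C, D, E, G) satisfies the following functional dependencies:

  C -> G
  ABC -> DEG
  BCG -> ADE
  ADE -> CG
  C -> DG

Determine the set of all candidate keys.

Attribute B never appears on the right-hand side of any dependency, so B must belong to every candidate key.
{B}⁺ = {B}, which is not all of the schema, so we must add further attributes.
{B, C}⁺: C→G adds G; BCG→ADE adds A, D, E → {A, B, C, D, E, G}. Minimal: {C}⁺ = {C, D, G}; {B}⁺ = {B} — none reach the full schema.
{A, B, D, E}⁺: ADE→CG adds C, G → {A, B, C, D, E, G}. Minimal: {B, D, E}⁺ = {B, D, E}; {A, D, E}⁺ = {A, C, D, E, G}; {A, B, E}⁺ = {A, B, E}; … — none reach the full schema.
Any other superkey contains one of these as a subset, so there are no further candidate keys.

BC, ABDE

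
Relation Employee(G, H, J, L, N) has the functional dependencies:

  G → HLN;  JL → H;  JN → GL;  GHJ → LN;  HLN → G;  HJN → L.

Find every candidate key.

Attribute J never appears on the right-hand side of any dependency, so J must belong to every candidate key.
{J}⁺ = {J}, which is not all of the schema, so we must add further attributes.
{G, J}⁺: G→HLN adds H, L, N → {G, H, J, L, N}. Minimal: {J}⁺ = {J}; {G}⁺ = {G, H, L, N} — none reach the full schema.
{J, N}⁺: JN→GL adds G, L; G→HLN adds H → {G, H, J, L, N}. Minimal: {N}⁺ = {N}; {J}⁺ = {J} — none reach the full schema.
Any other superkey contains one of these as a subset, so there are no further candidate keys.

{G, J}, {J, N}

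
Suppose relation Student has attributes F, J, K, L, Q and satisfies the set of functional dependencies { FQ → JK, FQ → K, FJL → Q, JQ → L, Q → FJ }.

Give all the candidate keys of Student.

{Q}⁺: Q→FJ adds F, J; FQ→JK adds K; JQ→L adds L → {F, J, K, L, Q}.
{F, J, L}⁺: FJL→Q adds Q; FQ→JK adds K → {F, J, K, L, Q}. Minimal: {J, L}⁺ = {J, L}; {F, L}⁺ = {F, L}; {F, J}⁺ = {F, J} — none reach the full schema.
Any other superkey contains one of these as a subset, so there are no further candidate keys.

{Q}, {F, J, L}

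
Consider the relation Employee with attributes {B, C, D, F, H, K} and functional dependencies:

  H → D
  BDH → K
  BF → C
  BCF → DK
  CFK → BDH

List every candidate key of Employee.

Attribute F never appears on the right-hand side of any dependency, so F must belong to every candidate key.
{F}⁺ = {F}, which is not all of the schema, so we must add further attributes.
{B, F}⁺: BF→C adds C; BCF→DK adds D, K; CFK→BDH adds H → {B, C, D, F, H, K}.
{C, F, K}⁺: CFK→BDH adds B, D, H → {B, C, D, F, H, K}.

{B, F}; {C, F, K}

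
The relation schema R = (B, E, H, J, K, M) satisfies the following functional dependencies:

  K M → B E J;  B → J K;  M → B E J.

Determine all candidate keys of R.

{H, M}

Attributes H, M never appear on any right-hand side, so every candidate key must contain {H, M}.
{H, M}⁺ = {B, E, H, J, K, M}, which is all of the schema, so {H, M} is the only candidate key.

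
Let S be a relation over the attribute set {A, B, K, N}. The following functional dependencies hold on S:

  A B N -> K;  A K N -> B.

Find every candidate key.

{A, B, N}; {A, K, N}

Attributes A, N never appear on any right-hand side, so every candidate key must contain {A, N}.
{A, N}⁺ = {A, N}, which is not all of the schema, so we must add further attributes.
{A, B, N}⁺: ABN→K adds K → {A, B, K, N}.
{A, K, N}⁺: AKN→B adds B → {A, B, K, N}.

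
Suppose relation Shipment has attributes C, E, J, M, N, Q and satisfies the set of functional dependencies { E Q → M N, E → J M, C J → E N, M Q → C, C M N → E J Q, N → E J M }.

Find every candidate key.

CE, CJ, CN, EQ, NQ, JMQ

{C, E}⁺: E→JM adds J, M; CJ→EN adds N; CMN→EJQ adds Q → {C, E, J, M, N, Q}. Minimal: {E}⁺ = {E, J, M}; {C}⁺ = {C} — none reach the full schema.
{C, J}⁺: CJ→EN adds E, N; N→EJM adds M; CMN→EJQ adds Q → {C, E, J, M, N, Q}. Minimal: {J}⁺ = {J}; {C}⁺ = {C} — none reach the full schema.
{C, N}⁺: N→EJM adds E, J, M; CMN→EJQ adds Q → {C, E, J, M, N, Q}. Minimal: {N}⁺ = {E, J, M, N}; {C}⁺ = {C} — none reach the full schema.
{E, Q}⁺: EQ→MN adds M, N; E→JM adds J; MQ→C adds C → {C, E, J, M, N, Q}. Minimal: {Q}⁺ = {Q}; {E}⁺ = {E, J, M} — none reach the full schema.
{N, Q}⁺: N→EJM adds E, J, M; MQ→C adds C → {C, E, J, M, N, Q}. Minimal: {Q}⁺ = {Q}; {N}⁺ = {E, J, M, N} — none reach the full schema.
{J, M, Q}⁺: MQ→C adds C; CJ→EN adds E, N → {C, E, J, M, N, Q}. Minimal: {M, Q}⁺ = {C, M, Q}; {J, Q}⁺ = {J, Q}; {J, M}⁺ = {J, M} — none reach the full schema.
Any other superkey contains one of these as a subset, so there are no further candidate keys.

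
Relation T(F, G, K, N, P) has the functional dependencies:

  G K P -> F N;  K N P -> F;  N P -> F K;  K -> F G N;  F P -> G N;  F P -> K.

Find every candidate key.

{F, P}⁺: FP→GN adds G, N; FP→K adds K → {F, G, K, N, P}. Minimal: {P}⁺ = {P}; {F}⁺ = {F} — none reach the full schema.
{K, P}⁺: K→FGN adds F, G, N → {F, G, K, N, P}. Minimal: {P}⁺ = {P}; {K}⁺ = {F, G, K, N} — none reach the full schema.
{N, P}⁺: NP→FK adds F, K; K→FGN adds G → {F, G, K, N, P}. Minimal: {P}⁺ = {P}; {N}⁺ = {N} — none reach the full schema.

FP, KP, NP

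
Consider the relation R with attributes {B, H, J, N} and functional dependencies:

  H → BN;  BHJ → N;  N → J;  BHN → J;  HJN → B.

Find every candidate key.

{H}

Attribute H never appears on the right-hand side of any dependency, so H must belong to every candidate key.
{H}⁺ = {B, H, J, N}, which is all of the schema, so {H} is the only candidate key.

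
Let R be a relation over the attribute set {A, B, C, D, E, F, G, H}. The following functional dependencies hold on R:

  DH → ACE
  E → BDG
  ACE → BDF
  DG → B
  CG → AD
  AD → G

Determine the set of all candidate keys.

Attribute H never appears on the right-hand side of any dependency, so H must belong to every candidate key.
{H}⁺ = {H}, which is not all of the schema, so we must add further attributes.
{D, H}⁺: DH→ACE adds A, C, E; E→BDG adds B, G; ACE→BDF adds F → {A, B, C, D, E, F, G, H}. Minimal: {H}⁺ = {H}; {D}⁺ = {D} — none reach the full schema.
{E, H}⁺: E→BDG adds B, D, G; DH→ACE adds A, C; ACE→BDF adds F → {A, B, C, D, E, F, G, H}. Minimal: {H}⁺ = {H}; {E}⁺ = {B, D, E, G} — none reach the full schema.
{C, G, H}⁺: CG→AD adds A, D; DH→ACE adds E; E→BDG adds B; ACE→BDF adds F → {A, B, C, D, E, F, G, H}. Minimal: {G, H}⁺ = {G, H}; {C, H}⁺ = {C, H}; {C, G}⁺ = {A, B, C, D, G} — none reach the full schema.

{D, H}, {E, H}, {C, G, H}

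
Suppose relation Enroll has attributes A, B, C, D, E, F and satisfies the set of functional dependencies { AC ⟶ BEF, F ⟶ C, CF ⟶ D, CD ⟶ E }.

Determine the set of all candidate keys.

{A, C}, {A, F}

Attribute A never appears on the right-hand side of any dependency, so A must belong to every candidate key.
{A}⁺ = {A}, which is not all of the schema, so we must add further attributes.
{A, C}⁺: AC→BEF adds B, E, F; CF→D adds D → {A, B, C, D, E, F}. Minimal: {C}⁺ = {C}; {A}⁺ = {A} — none reach the full schema.
{A, F}⁺: F→C adds C; CF→D adds D; CD→E adds E; AC→BEF adds B → {A, B, C, D, E, F}. Minimal: {F}⁺ = {C, D, E, F}; {A}⁺ = {A} — none reach the full schema.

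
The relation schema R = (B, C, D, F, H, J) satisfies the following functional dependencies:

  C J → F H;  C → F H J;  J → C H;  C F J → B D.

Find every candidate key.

{C}⁺: C→FHJ adds F, H, J; CFJ→BD adds B, D → {B, C, D, F, H, J}.
{J}⁺: J→CH adds C, H; CJ→FH adds F; CFJ→BD adds B, D → {B, C, D, F, H, J}.

C, J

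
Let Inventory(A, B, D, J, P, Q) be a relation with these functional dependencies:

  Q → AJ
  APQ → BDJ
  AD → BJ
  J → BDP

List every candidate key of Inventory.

{Q}

Attribute Q never appears on the right-hand side of any dependency, so Q must belong to every candidate key.
{Q}⁺ = {A, B, D, J, P, Q}, which is all of the schema, so {Q} is the only candidate key.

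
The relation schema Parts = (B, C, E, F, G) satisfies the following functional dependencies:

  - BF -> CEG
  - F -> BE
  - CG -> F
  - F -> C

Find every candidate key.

{F}, {C, G}

{F}⁺: F→BE adds B, E; F→C adds C; BF→CEG adds G → {B, C, E, F, G}.
{C, G}⁺: CG→F adds F; F→BE adds B, E → {B, C, E, F, G}.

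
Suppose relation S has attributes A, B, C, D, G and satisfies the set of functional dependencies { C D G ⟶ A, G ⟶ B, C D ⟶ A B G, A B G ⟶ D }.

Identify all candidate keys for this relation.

{C, D}; {A, C, G}

Attribute C never appears on the right-hand side of any dependency, so C must belong to every candidate key.
{C}⁺ = {C}, which is not all of the schema, so we must add further attributes.
{C, D}⁺: CD→ABG adds A, B, G → {A, B, C, D, G}. Minimal: {D}⁺ = {D}; {C}⁺ = {C} — none reach the full schema.
{A, C, G}⁺: G→B adds B; ABG→D adds D → {A, B, C, D, G}. Minimal: {C, G}⁺ = {B, C, G}; {A, G}⁺ = {A, B, D, G}; {A, C}⁺ = {A, C} — none reach the full schema.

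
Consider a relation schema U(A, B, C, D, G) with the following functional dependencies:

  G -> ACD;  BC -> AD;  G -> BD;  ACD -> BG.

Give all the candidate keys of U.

{G}⁺: G→ACD adds A, C, D; G→BD adds B → {A, B, C, D, G}.
{B, C}⁺: BC→AD adds A, D; ACD→BG adds G → {A, B, C, D, G}.
{A, C, D}⁺: ACD→BG adds B, G → {A, B, C, D, G}.
Any other superkey contains one of these as a subset, so there are no further candidate keys.

{G}, {B, C}, {A, C, D}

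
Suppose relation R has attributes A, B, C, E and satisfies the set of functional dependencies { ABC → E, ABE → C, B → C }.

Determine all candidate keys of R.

{A, B}

{A, B}⁺: B→C adds C; ABC→E adds E → {A, B, C, E}.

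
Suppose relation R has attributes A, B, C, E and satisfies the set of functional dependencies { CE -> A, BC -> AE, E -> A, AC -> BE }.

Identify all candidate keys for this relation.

(A, C); (B, C); (C, E)

Attribute C never appears on the right-hand side of any dependency, so C must belong to every candidate key.
{C}⁺ = {C}, which is not all of the schema, so we must add further attributes.
{A, C}⁺: AC→BE adds B, E → {A, B, C, E}. Minimal: {C}⁺ = {C}; {A}⁺ = {A} — none reach the full schema.
{B, C}⁺: BC→AE adds A, E → {A, B, C, E}. Minimal: {C}⁺ = {C}; {B}⁺ = {B} — none reach the full schema.
{C, E}⁺: CE→A adds A; AC→BE adds B → {A, B, C, E}. Minimal: {E}⁺ = {A, E}; {C}⁺ = {C} — none reach the full schema.
Any other superkey contains one of these as a subset, so there are no further candidate keys.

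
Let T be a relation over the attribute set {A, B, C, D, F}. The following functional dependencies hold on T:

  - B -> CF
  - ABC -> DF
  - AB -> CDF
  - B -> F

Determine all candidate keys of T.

{A, B}

Attributes A, B never appear on any right-hand side, so every candidate key must contain {A, B}.
{A, B}⁺ = {A, B, C, D, F}, which is all of the schema, so {A, B} is the only candidate key.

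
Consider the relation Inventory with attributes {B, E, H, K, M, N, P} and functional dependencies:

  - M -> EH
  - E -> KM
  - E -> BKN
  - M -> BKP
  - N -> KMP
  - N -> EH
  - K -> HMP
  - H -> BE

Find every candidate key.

{E}, {H}, {K}, {M}, {N}

{E}⁺: E→KM adds K, M; E→BKN adds B, N; M→BKP adds P; N→EH adds H → {B, E, H, K, M, N, P}.
{H}⁺: H→BE adds B, E; E→KM adds K, M; E→BKN adds N; M→BKP adds P → {B, E, H, K, M, N, P}.
{K}⁺: K→HMP adds H, M, P; H→BE adds B, E; E→BKN adds N → {B, E, H, K, M, N, P}.
{M}⁺: M→EH adds E, H; E→KM adds K; E→BKN adds B, N; M→BKP adds P → {B, E, H, K, M, N, P}.
{N}⁺: N→KMP adds K, M, P; N→EH adds E, H; H→BE adds B → {B, E, H, K, M, N, P}.
Any other superkey contains one of these as a subset, so there are no further candidate keys.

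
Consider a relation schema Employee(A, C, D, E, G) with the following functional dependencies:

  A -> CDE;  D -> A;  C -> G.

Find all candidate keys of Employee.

{A}⁺: A→CDE adds C, D, E; C→G adds G → {A, C, D, E, G}.
{D}⁺: D→A adds A; A→CDE adds C, E; C→G adds G → {A, C, D, E, G}.

{A}; {D}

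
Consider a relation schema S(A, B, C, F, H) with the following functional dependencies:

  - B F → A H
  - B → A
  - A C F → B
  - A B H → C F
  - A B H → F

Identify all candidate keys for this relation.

{B, F}⁺: BF→AH adds A, H; ABH→CF adds C → {A, B, C, F, H}.
{B, H}⁺: B→A adds A; ABH→CF adds C, F → {A, B, C, F, H}.
{A, C, F}⁺: ACF→B adds B; BF→AH adds H → {A, B, C, F, H}.
Any other superkey contains one of these as a subset, so there are no further candidate keys.

(B, F), (B, H), (A, C, F)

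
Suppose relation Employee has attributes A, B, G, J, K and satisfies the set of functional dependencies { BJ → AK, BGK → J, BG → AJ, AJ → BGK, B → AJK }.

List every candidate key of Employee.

{B}⁺: B→AJK adds A, J, K; AJ→BGK adds G → {A, B, G, J, K}.
{A, J}⁺: AJ→BGK adds B, G, K → {A, B, G, J, K}. Minimal: {J}⁺ = {J}; {A}⁺ = {A} — none reach the full schema.

(B), (A, J)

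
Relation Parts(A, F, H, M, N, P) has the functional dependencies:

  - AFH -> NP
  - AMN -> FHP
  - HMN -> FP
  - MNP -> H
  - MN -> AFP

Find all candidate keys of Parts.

{M, N}, {A, F, H, M}

{M, N}⁺: MN→AFP adds A, F, P; AMN→FHP adds H → {A, F, H, M, N, P}. Minimal: {N}⁺ = {N}; {M}⁺ = {M} — none reach the full schema.
{A, F, H, M}⁺: AFH→NP adds N, P → {A, F, H, M, N, P}. Minimal: {F, H, M}⁺ = {F, H, M}; {A, H, M}⁺ = {A, H, M}; {A, F, M}⁺ = {A, F, M}; … — none reach the full schema.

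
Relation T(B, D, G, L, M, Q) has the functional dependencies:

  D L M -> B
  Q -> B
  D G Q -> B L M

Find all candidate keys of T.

Attributes D, G, Q never appear on any right-hand side, so every candidate key must contain {D, G, Q}.
{D, G, Q}⁺ = {B, D, G, L, M, Q}, which is all of the schema, so {D, G, Q} is the only candidate key.

{D, G, Q}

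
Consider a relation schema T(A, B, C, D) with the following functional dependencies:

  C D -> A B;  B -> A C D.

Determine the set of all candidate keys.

{B}⁺: B→ACD adds A, C, D → {A, B, C, D}.
{C, D}⁺: CD→AB adds A, B → {A, B, C, D}. Minimal: {D}⁺ = {D}; {C}⁺ = {C} — none reach the full schema.
Any other superkey contains one of these as a subset, so there are no further candidate keys.

{B}, {C, D}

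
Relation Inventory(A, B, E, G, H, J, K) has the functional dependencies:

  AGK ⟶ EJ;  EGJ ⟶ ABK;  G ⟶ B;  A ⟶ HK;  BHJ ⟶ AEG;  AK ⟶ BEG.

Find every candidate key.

{A}⁺: A→HK adds H, K; AK→BEG adds B, E, G; AGK→EJ adds J → {A, B, E, G, H, J, K}.
{B, H, J}⁺: BHJ→AEG adds A, E, G; EGJ→ABK adds K → {A, B, E, G, H, J, K}. Minimal: {H, J}⁺ = {H, J}; {B, J}⁺ = {B, J}; {B, H}⁺ = {B, H} — none reach the full schema.
{E, G, J}⁺: EGJ→ABK adds A, B, K; A→HK adds H → {A, B, E, G, H, J, K}. Minimal: {G, J}⁺ = {B, G, J}; {E, J}⁺ = {E, J}; {E, G}⁺ = {B, E, G} — none reach the full schema.
{G, H, J}⁺: G→B adds B; BHJ→AEG adds A, E; EGJ→ABK adds K → {A, B, E, G, H, J, K}. Minimal: {H, J}⁺ = {H, J}; {G, J}⁺ = {B, G, J}; {G, H}⁺ = {B, G, H} — none reach the full schema.
Any other superkey contains one of these as a subset, so there are no further candidate keys.

A, BHJ, EGJ, GHJ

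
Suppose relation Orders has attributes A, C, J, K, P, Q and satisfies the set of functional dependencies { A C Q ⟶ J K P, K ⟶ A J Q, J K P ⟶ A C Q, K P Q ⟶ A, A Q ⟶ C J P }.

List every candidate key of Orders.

{K}⁺: K→AJQ adds A, J, Q; AQ→CJP adds C, P → {A, C, J, K, P, Q}.
{A, Q}⁺: AQ→CJP adds C, J, P; ACQ→JKP adds K → {A, C, J, K, P, Q}.

{K}, {A, Q}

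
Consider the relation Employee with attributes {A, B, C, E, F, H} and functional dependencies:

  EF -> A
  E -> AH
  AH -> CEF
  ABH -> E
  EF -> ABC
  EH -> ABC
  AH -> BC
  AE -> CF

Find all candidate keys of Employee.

{E}, {A, H}

{E}⁺: E→AH adds A, H; AH→CEF adds C, F; EF→ABC adds B → {A, B, C, E, F, H}.
{A, H}⁺: AH→CEF adds C, E, F; EF→ABC adds B → {A, B, C, E, F, H}.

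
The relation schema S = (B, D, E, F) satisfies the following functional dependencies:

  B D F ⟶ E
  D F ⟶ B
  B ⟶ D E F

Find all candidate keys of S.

{B}, {D, F}

{B}⁺: B→DEF adds D, E, F → {B, D, E, F}.
{D, F}⁺: DF→B adds B; B→DEF adds E → {B, D, E, F}. Minimal: {F}⁺ = {F}; {D}⁺ = {D} — none reach the full schema.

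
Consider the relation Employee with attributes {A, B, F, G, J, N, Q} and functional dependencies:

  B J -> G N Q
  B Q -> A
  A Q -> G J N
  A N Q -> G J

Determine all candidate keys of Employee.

Attributes B, F never appear on any right-hand side, so every candidate key must contain {B, F}.
{B, F}⁺ = {B, F}, which is not all of the schema, so we must add further attributes.
{B, F, J}⁺: BJ→GNQ adds G, N, Q; BQ→A adds A → {A, B, F, G, J, N, Q}.
{B, F, Q}⁺: BQ→A adds A; AQ→GJN adds G, J, N → {A, B, F, G, J, N, Q}.
Any other superkey contains one of these as a subset, so there are no further candidate keys.

(B, F, J), (B, F, Q)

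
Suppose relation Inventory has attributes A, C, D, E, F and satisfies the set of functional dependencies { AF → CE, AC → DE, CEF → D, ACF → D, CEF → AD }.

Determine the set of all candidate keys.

(A, F); (C, E, F)

{A, F}⁺: AF→CE adds C, E; AC→DE adds D → {A, C, D, E, F}. Minimal: {F}⁺ = {F}; {A}⁺ = {A} — none reach the full schema.
{C, E, F}⁺: CEF→D adds D; CEF→AD adds A → {A, C, D, E, F}. Minimal: {E, F}⁺ = {E, F}; {C, F}⁺ = {C, F}; {C, E}⁺ = {C, E} — none reach the full schema.
Any other superkey contains one of these as a subset, so there are no further candidate keys.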